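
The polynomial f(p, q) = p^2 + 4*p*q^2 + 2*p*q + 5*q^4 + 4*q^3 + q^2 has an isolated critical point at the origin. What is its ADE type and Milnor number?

Type A_{3}, Milnor number mu = 3.

The Hessian of f at 0 has rank 1. Corank 1: A-series; mu = 3 gives A_3.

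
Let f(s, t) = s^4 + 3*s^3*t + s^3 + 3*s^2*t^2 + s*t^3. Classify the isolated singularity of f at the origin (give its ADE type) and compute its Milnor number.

The Hessian of f at 0 has rank 0. Corank 2; j^3 = s^3 is a perfect cube, so E-series; the 4-jet and mu = 7 give E_7.

Type E7, Milnor number mu = 7.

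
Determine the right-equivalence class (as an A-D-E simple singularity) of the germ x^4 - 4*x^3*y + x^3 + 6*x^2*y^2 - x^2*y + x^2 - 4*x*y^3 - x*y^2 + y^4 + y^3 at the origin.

The Hessian of f at 0 is [[2, 0], [0, 0]] with rank 1, so corank 1. A Groebner basis of the Jacobian ideal J(f) in C{x,y} is {y^2, x}; counting standard monomials gives mu = 2. Corank 1: A-series; mu = 2 gives A_2.

A_2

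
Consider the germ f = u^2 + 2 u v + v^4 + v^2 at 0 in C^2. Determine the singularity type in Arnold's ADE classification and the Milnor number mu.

The Hessian of f at 0 has rank 1. Corank 1: A-series; mu = 3 gives A_3.

Type A_3, Milnor number mu = 3.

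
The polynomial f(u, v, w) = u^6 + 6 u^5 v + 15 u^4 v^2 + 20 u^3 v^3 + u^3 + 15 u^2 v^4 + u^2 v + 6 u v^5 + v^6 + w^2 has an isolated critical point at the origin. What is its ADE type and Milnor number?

The Hessian of f at 0 has rank 1. Corank 2; j^3 = u^2*(u + v) has shape L^2 M (L != M), so D-series; mu = 7 gives D_7.

Type D7, Milnor number mu = 7.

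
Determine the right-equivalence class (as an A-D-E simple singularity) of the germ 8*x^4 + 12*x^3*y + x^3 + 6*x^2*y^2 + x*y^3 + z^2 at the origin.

E_{7}

The Hessian of f at 0 is [[0, 0, 0], [0, 0, 0], [0, 0, 2]] with rank 1, so corank 2. A Groebner basis of the Jacobian ideal J(f) in C{x,y,z} is {3*x^2/4 + y^4 + y^3/4, x^3, x^2*y - x^2/4 - y^3/12, x^2 + x*y^2 + y^3/3, z}; counting standard monomials gives mu = 7. Corank 2; j^3 = x^3 is a perfect cube, so E-series; the 4-jet and mu = 7 give E_7.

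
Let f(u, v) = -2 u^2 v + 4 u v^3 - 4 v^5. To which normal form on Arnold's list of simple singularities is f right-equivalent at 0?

D_6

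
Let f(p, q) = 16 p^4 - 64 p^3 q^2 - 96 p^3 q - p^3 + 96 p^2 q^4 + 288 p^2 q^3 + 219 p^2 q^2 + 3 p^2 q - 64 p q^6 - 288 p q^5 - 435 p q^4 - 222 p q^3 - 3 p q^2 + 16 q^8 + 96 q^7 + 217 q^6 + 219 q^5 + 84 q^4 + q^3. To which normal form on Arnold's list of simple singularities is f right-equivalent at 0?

The Hessian of f at 0 has rank 0. Corank 2; j^3 = -(p - q)^3 is a perfect cube, so E-series; the 4-jet and mu = 6 give E_6.

E_6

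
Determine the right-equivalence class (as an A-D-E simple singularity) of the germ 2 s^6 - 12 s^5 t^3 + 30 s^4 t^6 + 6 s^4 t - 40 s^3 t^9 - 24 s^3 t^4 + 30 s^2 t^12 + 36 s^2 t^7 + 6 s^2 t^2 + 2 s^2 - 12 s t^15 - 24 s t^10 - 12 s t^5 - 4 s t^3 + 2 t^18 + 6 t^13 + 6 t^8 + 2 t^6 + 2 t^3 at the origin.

The Hessian of f at 0 is [[4, 0], [0, 0]] with rank 1, so corank 1. A Groebner basis of the Jacobian ideal J(f) in C{s,t} is {t^2, s}; counting standard monomials gives mu = 2. Corank 1: A-series; mu = 2 gives A_2.

A_2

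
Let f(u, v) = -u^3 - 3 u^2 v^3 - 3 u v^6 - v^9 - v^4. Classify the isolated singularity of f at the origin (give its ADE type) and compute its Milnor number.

Type E_6, Milnor number mu = 6.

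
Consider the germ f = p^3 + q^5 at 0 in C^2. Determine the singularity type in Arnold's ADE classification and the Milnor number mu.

Type E_8, Milnor number mu = 8.

The Hessian of f at 0 is [[0, 0], [0, 0]] with rank 0, so corank 2. A Groebner basis of the Jacobian ideal J(f) in C{p,q} is {q^4, p^2}; counting standard monomials gives mu = 8. Corank 2; j^3 = p^3 is a perfect cube, so E-series; the 5-jet and mu = 8 give E_8.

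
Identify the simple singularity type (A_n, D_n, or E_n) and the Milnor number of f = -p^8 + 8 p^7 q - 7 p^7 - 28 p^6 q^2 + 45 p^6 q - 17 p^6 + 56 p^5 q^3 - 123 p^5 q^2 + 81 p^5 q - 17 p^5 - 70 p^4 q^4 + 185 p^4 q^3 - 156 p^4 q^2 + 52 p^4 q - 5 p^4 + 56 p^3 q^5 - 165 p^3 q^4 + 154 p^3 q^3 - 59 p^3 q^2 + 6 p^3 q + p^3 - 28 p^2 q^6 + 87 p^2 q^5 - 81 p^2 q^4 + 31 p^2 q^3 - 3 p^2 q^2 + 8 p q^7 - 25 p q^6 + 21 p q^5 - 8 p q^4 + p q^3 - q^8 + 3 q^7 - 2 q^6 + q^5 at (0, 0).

Type E_{7}, Milnor number mu = 7.

The Hessian of f at 0 has rank 0. Corank 2; j^3 = p^3 is a perfect cube, so E-series; the 4-jet and mu = 7 give E_7.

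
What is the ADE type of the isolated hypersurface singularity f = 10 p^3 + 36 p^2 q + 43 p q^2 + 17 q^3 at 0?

D_4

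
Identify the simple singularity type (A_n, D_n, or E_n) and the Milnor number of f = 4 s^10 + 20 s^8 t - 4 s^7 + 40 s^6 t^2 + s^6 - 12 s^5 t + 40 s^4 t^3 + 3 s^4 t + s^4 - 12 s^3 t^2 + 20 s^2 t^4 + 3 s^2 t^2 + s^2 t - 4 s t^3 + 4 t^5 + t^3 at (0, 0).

The Hessian of f at 0 has rank 0. Corank 2; j^3 = t*(s^2 + t^2) splits into three distinct lines over C (the quadratic factor has nonzero discriminant), so D_4.

Type D4, Milnor number mu = 4.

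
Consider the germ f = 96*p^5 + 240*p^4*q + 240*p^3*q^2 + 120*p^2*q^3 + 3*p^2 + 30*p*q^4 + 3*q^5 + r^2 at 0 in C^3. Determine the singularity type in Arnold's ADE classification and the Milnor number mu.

The Hessian of f at 0 has rank 2. Corank 1: A-series; mu = 4 gives A_4.

Type A_{4}, Milnor number mu = 4.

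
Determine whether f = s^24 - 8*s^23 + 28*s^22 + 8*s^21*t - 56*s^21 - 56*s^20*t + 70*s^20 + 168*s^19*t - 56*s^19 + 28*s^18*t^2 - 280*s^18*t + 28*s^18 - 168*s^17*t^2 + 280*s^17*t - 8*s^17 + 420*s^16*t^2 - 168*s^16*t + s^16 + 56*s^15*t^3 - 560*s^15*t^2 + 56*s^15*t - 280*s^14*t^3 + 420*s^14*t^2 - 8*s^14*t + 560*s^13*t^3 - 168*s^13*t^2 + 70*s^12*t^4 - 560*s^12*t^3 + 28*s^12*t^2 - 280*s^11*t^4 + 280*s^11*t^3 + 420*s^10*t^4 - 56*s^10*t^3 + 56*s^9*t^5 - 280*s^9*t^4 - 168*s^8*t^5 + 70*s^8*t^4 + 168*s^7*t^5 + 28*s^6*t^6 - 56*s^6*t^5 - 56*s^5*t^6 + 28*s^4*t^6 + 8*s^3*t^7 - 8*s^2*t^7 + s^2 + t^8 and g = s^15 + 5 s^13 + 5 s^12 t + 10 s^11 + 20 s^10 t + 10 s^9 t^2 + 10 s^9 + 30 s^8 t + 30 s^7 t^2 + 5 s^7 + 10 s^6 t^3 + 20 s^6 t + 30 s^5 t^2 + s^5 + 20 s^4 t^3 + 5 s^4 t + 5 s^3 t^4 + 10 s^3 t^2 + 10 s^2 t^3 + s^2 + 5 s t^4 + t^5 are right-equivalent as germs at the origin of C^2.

No.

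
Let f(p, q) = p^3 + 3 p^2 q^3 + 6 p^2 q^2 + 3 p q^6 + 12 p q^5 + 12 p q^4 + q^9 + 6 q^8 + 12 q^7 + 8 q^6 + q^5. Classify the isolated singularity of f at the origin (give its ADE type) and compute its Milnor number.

The Hessian of f at 0 has rank 0. Corank 2; j^3 = p^3 is a perfect cube, so E-series; the 5-jet and mu = 8 give E_8.

Type E_{8}, Milnor number mu = 8.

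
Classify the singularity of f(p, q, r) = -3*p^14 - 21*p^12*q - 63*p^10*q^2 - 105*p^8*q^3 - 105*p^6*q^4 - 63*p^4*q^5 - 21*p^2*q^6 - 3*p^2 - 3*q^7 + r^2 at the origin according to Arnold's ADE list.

The Hessian of f at 0 has rank 2. Corank 1: A-series; mu = 6 gives A_6.

A_6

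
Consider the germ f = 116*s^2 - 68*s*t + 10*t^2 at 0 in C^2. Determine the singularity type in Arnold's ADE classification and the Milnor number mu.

Type A1, Milnor number mu = 1.

The Hessian of f at 0 is [[232, -68], [-68, 20]] with rank 2, so corank 0. A Groebner basis of the Jacobian ideal J(f) in C{s,t} is {s, t}; counting standard monomials gives mu = 1. Corank 0: nondegenerate Morse point, so A_1.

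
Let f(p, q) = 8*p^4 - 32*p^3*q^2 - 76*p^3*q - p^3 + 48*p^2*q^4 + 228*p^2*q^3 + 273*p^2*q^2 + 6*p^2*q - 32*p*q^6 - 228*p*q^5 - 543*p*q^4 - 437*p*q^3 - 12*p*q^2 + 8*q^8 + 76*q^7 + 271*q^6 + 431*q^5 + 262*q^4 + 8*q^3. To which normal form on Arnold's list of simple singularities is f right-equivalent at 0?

The Hessian of f at 0 has rank 0. Corank 2; j^3 = -(p - 2*q)^3 is a perfect cube, so E-series; the 4-jet and mu = 7 give E_7.

E_7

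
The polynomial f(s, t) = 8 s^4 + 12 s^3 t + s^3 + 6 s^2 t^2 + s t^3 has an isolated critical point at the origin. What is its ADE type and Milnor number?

The Hessian of f at 0 has rank 0. Corank 2; j^3 = s^3 is a perfect cube, so E-series; the 4-jet and mu = 7 give E_7.

Type E7, Milnor number mu = 7.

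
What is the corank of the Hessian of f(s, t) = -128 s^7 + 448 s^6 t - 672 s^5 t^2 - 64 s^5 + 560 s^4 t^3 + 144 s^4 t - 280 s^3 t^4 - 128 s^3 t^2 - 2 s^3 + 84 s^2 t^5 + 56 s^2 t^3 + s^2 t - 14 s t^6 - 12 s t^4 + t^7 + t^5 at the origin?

2

Hessian at 0 has rank 0.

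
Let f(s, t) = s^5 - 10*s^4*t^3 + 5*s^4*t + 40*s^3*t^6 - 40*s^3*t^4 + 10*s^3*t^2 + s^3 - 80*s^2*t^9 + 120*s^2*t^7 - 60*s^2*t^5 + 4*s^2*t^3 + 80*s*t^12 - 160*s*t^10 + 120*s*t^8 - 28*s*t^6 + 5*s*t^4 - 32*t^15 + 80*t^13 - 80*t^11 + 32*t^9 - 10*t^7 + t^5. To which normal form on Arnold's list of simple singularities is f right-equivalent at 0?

The Hessian of f at 0 has rank 0. Corank 2; j^3 = s^3 is a perfect cube, so E-series; the 5-jet and mu = 8 give E_8.

E_8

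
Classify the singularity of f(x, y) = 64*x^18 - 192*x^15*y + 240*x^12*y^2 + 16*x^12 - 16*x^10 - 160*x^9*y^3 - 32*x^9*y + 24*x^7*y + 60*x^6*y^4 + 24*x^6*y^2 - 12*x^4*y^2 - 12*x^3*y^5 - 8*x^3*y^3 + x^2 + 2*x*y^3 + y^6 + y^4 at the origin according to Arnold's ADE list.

A3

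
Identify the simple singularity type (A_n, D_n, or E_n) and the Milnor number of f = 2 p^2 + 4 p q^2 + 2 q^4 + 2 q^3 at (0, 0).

The Hessian of f at 0 has rank 1. Corank 1: A-series; mu = 2 gives A_2.

Type A_2, Milnor number mu = 2.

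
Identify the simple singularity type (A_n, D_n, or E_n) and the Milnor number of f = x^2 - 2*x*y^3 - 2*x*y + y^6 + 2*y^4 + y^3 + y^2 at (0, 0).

The Hessian of f at 0 has rank 1. Corank 1: A-series; mu = 2 gives A_2.

Type A2, Milnor number mu = 2.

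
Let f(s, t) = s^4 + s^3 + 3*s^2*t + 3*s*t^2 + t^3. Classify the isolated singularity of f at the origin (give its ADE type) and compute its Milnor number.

The Hessian of f at 0 has rank 0. Corank 2; j^3 = (s + t)^3 is a perfect cube, so E-series; the 4-jet and mu = 6 give E_6.

Type E6, Milnor number mu = 6.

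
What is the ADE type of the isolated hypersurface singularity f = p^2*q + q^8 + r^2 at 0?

D_9

The Hessian of f at 0 has rank 1. Corank 2; j^3 = p^2*q has shape L^2 M (L != M), so D-series; mu = 9 gives D_9.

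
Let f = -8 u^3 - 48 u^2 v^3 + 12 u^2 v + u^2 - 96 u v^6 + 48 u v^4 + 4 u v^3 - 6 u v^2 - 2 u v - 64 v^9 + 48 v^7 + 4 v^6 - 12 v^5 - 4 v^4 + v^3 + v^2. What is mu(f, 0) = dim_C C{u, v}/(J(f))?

The Hessian of f at 0 is [[2, -2], [-2, 2]] with rank 1, so corank 1. A Groebner basis of the Jacobian ideal J(f) in C{u,v} is {v^2, u - v}; counting standard monomials gives mu = 2. Corank 1: A-series; mu = 2 gives A_2.

2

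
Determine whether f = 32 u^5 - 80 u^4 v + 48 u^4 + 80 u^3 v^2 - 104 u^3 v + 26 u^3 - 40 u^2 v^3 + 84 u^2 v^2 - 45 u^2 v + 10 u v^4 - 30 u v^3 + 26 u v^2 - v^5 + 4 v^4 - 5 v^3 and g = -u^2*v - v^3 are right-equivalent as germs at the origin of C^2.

Yes.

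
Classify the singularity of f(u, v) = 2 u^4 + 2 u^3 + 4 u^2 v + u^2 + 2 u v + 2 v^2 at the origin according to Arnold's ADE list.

A_1

The Hessian of f at 0 has rank 2. Corank 0: nondegenerate Morse point, so A_1.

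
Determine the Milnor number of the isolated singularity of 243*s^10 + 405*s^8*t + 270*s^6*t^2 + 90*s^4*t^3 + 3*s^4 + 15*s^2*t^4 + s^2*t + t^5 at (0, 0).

The Hessian of f at 0 is [[0, 0], [0, 0]] with rank 0, so corank 2. A Groebner basis of the Jacobian ideal J(f) in C{s,t} is {s^2/5 + t^4, s^3, s*t}; counting standard monomials gives mu = 6. Corank 2; j^3 = s^2*t has shape L^2 M (L != M), so D-series; mu = 6 gives D_6.

6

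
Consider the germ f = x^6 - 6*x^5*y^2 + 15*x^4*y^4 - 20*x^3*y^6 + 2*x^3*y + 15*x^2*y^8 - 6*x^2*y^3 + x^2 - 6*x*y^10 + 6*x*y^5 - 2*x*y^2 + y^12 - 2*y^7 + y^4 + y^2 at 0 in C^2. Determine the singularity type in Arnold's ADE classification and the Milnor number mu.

The Hessian of f at 0 has rank 2. Corank 0: nondegenerate Morse point, so A_1.

Type A_1, Milnor number mu = 1.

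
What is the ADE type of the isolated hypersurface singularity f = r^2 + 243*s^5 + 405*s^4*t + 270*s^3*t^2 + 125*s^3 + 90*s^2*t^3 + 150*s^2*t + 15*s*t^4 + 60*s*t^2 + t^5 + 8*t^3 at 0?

The Hessian of f at 0 has rank 1. Corank 2; j^3 = (5*s + 2*t)^3 is a perfect cube, so E-series; the 5-jet and mu = 8 give E_8.

E8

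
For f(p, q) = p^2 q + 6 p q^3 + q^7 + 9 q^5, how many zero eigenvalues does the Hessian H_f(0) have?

2

The Hessian at 0 is [[0, 0], [0, 0]] of rank 0; hence corank 2.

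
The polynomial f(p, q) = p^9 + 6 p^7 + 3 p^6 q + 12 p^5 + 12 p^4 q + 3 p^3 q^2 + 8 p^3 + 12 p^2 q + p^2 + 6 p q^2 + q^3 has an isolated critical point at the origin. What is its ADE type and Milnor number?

Type A_{2}, Milnor number mu = 2.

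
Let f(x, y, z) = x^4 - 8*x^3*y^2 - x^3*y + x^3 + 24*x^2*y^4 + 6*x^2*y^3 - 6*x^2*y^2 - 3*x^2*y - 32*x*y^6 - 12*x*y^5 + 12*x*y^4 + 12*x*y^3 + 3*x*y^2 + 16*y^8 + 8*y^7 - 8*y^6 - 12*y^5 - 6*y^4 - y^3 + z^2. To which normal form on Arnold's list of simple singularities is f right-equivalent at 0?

E_{7}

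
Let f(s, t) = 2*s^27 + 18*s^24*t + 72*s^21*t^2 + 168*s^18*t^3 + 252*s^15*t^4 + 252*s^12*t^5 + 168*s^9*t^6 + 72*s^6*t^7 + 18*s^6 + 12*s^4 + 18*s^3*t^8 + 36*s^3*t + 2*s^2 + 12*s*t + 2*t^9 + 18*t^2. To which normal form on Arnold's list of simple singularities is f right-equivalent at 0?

A_{8}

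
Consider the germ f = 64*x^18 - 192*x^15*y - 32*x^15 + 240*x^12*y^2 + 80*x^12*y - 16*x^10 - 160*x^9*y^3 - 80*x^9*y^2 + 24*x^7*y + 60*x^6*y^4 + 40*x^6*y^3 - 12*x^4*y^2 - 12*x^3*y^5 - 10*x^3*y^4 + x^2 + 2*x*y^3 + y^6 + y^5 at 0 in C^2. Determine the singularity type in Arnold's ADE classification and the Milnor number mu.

The Hessian of f at 0 is [[2, 0], [0, 0]] with rank 1, so corank 1. A Groebner basis of the Jacobian ideal J(f) in C{x,y} is {x + y^3, x^2, x*y}; counting standard monomials gives mu = 4. Corank 1: A-series; mu = 4 gives A_4.

Type A_{4}, Milnor number mu = 4.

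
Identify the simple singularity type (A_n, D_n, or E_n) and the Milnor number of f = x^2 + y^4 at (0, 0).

Type A_{3}, Milnor number mu = 3.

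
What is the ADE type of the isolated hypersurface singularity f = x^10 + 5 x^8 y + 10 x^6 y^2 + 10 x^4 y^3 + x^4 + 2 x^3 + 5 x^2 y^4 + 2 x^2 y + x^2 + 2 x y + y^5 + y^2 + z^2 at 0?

A_{4}

The Hessian of f at 0 has rank 2. Corank 1: A-series; mu = 4 gives A_4.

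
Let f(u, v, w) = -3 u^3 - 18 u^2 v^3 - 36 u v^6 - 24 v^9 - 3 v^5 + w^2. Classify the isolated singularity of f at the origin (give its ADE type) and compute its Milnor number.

Type E_{8}, Milnor number mu = 8.

The Hessian of f at 0 is [[0, 0, 0], [0, 0, 0], [0, 0, 2]] with rank 1, so corank 2. A Groebner basis of the Jacobian ideal J(f) in C{u,v,w} is {u^2/4 + u*v^3, v^4, u^3, u^2*v, w}; counting standard monomials gives mu = 8. Corank 2; j^3 = -3*u^3 is a perfect cube, so E-series; the 5-jet and mu = 8 give E_8.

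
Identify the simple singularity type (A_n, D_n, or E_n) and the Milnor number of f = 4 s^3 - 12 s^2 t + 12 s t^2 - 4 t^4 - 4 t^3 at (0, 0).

Type E_{6}, Milnor number mu = 6.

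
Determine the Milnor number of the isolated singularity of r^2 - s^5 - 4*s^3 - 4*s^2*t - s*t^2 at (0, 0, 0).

6

The Hessian of f at 0 has rank 1. Corank 2; j^3 = -s*(2*s + t)^2 has shape L^2 M (L != M), so D-series; mu = 6 gives D_6.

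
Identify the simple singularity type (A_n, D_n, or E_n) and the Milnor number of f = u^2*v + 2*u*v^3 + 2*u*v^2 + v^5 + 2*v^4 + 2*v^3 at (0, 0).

Type D_4, Milnor number mu = 4.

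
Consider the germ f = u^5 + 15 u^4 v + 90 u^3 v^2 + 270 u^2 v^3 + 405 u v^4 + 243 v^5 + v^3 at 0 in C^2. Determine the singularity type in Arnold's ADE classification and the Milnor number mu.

Type E8, Milnor number mu = 8.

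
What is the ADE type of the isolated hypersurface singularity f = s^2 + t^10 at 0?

A_{9}

The Hessian of f at 0 is [[2, 0], [0, 0]] with rank 1, so corank 1. A Groebner basis of the Jacobian ideal J(f) in C{s,t} is {t^9, s}; counting standard monomials gives mu = 9. Corank 1: A-series; mu = 9 gives A_9.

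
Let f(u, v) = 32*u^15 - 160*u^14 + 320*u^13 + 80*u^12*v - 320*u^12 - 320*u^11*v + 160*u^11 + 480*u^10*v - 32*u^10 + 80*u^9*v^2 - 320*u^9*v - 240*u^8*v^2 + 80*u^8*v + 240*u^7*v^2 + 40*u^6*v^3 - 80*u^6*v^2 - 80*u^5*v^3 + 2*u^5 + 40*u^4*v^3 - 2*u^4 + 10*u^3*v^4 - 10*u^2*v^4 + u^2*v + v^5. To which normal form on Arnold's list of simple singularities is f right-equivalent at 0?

D_{6}

The Hessian of f at 0 is [[0, 0], [0, 0]] with rank 0, so corank 2. A Groebner basis of the Jacobian ideal J(f) in C{u,v} is {u^2/5 + v^4, u^3, u*v}; counting standard monomials gives mu = 6. Corank 2; j^3 = u^2*v has shape L^2 M (L != M), so D-series; mu = 6 gives D_6.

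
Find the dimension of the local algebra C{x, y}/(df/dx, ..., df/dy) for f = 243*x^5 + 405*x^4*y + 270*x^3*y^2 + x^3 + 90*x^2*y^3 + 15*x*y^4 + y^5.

The Hessian of f at 0 is [[0, 0], [0, 0]] with rank 0, so corank 2. A Groebner basis of the Jacobian ideal J(f) in C{x,y} is {y^5, x*y^3 + y^4/12, x^2}; counting standard monomials gives mu = 8. Corank 2; j^3 = x^3 is a perfect cube, so E-series; the 5-jet and mu = 8 give E_8.

8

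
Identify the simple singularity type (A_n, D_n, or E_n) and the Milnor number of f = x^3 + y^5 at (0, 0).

Type E_{8}, Milnor number mu = 8.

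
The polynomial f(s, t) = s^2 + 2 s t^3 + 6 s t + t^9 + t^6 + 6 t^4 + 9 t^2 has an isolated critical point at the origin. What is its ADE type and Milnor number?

The Hessian of f at 0 has rank 1. Corank 1: A-series; mu = 8 gives A_8.

Type A_{8}, Milnor number mu = 8.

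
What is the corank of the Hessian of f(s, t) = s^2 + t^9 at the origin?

Hessian at 0 has rank 1.

1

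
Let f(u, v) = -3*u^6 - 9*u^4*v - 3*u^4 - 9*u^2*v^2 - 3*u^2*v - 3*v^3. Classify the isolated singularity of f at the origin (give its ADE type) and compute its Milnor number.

Type D_{4}, Milnor number mu = 4.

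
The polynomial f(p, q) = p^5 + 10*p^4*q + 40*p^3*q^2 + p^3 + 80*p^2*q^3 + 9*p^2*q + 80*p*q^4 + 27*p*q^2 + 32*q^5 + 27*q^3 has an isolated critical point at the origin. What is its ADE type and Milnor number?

Type E_{8}, Milnor number mu = 8.

The Hessian of f at 0 is [[0, 0], [0, 0]] with rank 0, so corank 2. A Groebner basis of the Jacobian ideal J(f) in C{p,q} is {q^5, p*q^3 + 11*q^4/4, p^2 + 6*p*q + 9*q^2}; counting standard monomials gives mu = 8. Corank 2; j^3 = (p + 3*q)^3 is a perfect cube, so E-series; the 5-jet and mu = 8 give E_8.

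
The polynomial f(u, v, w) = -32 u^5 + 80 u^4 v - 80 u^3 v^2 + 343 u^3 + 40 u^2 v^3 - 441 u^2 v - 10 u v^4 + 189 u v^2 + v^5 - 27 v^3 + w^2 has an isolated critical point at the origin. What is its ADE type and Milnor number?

Type E_{8}, Milnor number mu = 8.

The Hessian of f at 0 is [[0, 0, 0], [0, 0, 0], [0, 0, 2]] with rank 1, so corank 2. A Groebner basis of the Jacobian ideal J(f) in C{u,v,w} is {v^5, u*v^3 - 25*v^4/56, u^2 - 6*u*v/7 + 9*v^2/49, w}; counting standard monomials gives mu = 8. Corank 2; j^3 = (7*u - 3*v)^3 is a perfect cube, so E-series; the 5-jet and mu = 8 give E_8.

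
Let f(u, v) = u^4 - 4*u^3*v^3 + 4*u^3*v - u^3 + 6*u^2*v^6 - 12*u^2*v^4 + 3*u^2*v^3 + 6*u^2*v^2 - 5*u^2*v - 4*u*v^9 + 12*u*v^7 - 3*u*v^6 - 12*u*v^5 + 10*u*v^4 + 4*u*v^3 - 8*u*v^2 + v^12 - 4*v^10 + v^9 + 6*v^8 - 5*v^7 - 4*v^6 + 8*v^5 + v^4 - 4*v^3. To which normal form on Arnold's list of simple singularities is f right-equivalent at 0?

D5

The Hessian of f at 0 has rank 0. Corank 2; j^3 = -(u + v)*(u + 2*v)^2 has shape L^2 M (L != M), so D-series; mu = 5 gives D_5.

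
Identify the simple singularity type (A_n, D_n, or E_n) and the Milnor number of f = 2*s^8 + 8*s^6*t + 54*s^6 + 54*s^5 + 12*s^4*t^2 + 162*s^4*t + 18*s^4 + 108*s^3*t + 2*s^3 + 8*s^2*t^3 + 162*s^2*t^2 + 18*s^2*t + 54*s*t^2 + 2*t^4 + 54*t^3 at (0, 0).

Type E_6, Milnor number mu = 6.

The Hessian of f at 0 is [[0, 0], [0, 0]] with rank 0, so corank 2. A Groebner basis of the Jacobian ideal J(f) in C{s,t} is {s^3 + s^2/2 + 3*s*t + 9*t^2/2, s^2*t - s^2/9 - 2*s*t/3 - t^2, s^2/54 + s*t^2 + s*t/9 + t^2/6, t^3}; counting standard monomials gives mu = 6. Corank 2; j^3 = 2*(s + 3*t)^3 is a perfect cube, so E-series; the 4-jet and mu = 6 give E_6.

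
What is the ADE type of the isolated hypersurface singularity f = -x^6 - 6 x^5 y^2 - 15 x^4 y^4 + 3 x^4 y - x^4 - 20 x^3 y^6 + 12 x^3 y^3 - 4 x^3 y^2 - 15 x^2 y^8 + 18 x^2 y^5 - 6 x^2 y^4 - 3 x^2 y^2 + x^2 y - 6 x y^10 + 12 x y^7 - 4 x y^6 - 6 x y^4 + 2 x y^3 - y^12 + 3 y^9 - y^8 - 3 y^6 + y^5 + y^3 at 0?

D_4

The Hessian of f at 0 has rank 0. Corank 2; j^3 = y*(x^2 + y^2) splits into three distinct lines over C (the quadratic factor has nonzero discriminant), so D_4.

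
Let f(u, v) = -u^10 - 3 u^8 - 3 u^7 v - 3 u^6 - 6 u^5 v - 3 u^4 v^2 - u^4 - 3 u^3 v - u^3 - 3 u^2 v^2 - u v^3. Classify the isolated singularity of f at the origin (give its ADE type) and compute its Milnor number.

Type E_{7}, Milnor number mu = 7.

The Hessian of f at 0 has rank 0. Corank 2; j^3 = -u^3 is a perfect cube, so E-series; the 4-jet and mu = 7 give E_7.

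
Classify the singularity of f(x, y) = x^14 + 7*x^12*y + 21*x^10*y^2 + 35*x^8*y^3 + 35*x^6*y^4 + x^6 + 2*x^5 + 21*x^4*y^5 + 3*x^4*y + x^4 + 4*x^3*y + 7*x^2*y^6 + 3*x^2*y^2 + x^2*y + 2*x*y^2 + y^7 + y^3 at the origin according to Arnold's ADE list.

The Hessian of f at 0 is [[0, 0], [0, 0]] with rank 0, so corank 2. A Groebner basis of the Jacobian ideal J(f) in C{x,y} is {-x^2/6 + x*y^3 - 5*x*y^2/2 + x*y/3 - 11*y^3/6 + y^2/2, x^2/2 + 7*x*y^2/2 + y^4 + 5*y^3/2 - y^2/2, x^3 - x^2/6 + 7*x*y^2/2 - 11*x*y/3 + 7*y^3/6 - 7*y^2/2, x^2*y + x*y + y^2}; counting standard monomials gives mu = 8. Corank 2; j^3 = y*(x + y)^2 has shape L^2 M (L != M), so D-series; mu = 8 gives D_8.

D_8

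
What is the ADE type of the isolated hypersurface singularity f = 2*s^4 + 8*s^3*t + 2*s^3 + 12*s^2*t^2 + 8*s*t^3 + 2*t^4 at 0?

The Hessian of f at 0 has rank 0. Corank 2; j^3 = 2*s^3 is a perfect cube, so E-series; the 4-jet and mu = 6 give E_6.

E_6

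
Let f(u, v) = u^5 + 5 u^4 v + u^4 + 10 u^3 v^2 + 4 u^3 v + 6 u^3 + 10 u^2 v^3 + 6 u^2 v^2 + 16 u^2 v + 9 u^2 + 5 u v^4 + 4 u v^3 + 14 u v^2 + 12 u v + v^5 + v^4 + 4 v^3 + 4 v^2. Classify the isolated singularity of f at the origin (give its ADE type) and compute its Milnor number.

Type A4, Milnor number mu = 4.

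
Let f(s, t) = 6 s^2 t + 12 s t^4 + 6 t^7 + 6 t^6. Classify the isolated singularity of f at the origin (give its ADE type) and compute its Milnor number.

Type D_{7}, Milnor number mu = 7.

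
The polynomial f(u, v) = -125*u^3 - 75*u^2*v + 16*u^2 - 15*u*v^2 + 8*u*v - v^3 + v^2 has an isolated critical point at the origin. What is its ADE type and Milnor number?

Type A2, Milnor number mu = 2.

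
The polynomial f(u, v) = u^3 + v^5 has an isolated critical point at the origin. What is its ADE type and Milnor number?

Type E_{8}, Milnor number mu = 8.

The Hessian of f at 0 has rank 0. Corank 2; j^3 = u^3 is a perfect cube, so E-series; the 5-jet and mu = 8 give E_8.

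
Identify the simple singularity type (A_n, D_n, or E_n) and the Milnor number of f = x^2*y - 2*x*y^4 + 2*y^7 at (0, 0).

Type D8, Milnor number mu = 8.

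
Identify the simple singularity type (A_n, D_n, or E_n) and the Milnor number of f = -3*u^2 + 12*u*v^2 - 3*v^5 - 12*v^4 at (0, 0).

Type A_{4}, Milnor number mu = 4.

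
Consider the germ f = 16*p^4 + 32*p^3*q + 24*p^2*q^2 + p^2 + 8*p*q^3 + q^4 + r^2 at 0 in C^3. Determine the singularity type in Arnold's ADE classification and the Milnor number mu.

The Hessian of f at 0 is [[2, 0, 0], [0, 0, 0], [0, 0, 2]] with rank 2, so corank 1. A Groebner basis of the Jacobian ideal J(f) in C{p,q,r} is {q^3, p, r}; counting standard monomials gives mu = 3. Corank 1: A-series; mu = 3 gives A_3.

Type A3, Milnor number mu = 3.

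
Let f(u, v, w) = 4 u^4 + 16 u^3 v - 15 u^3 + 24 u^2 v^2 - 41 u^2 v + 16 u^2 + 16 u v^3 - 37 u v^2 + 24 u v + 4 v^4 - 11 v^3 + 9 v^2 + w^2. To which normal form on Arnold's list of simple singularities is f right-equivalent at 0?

A_2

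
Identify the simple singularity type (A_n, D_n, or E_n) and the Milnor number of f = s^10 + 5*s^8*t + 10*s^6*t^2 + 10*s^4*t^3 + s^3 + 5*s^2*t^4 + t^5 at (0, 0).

Type E8, Milnor number mu = 8.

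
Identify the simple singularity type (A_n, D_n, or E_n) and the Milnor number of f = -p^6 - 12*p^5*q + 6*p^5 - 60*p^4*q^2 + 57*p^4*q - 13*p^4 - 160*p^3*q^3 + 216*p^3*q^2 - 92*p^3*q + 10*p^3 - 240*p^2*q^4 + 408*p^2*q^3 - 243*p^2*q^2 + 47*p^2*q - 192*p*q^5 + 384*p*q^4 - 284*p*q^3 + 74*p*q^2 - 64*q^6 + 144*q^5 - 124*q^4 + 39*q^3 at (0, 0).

Type D4, Milnor number mu = 4.

The Hessian of f at 0 has rank 0. Corank 2; j^3 = (2*p + 3*q)*(5*p^2 + 16*p*q + 13*q^2) splits into three distinct lines over C (the quadratic factor has nonzero discriminant), so D_4.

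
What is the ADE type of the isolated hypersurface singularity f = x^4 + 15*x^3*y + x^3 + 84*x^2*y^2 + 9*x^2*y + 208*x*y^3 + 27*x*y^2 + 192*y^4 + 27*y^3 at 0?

The Hessian of f at 0 is [[0, 0], [0, 0]] with rank 0, so corank 2. A Groebner basis of the Jacobian ideal J(f) in C{x,y} is {3*x^2 + 18*x*y + y^4 + y^3 + 27*y^2, x^3 + 63*x^2 + 378*x*y + 48*y^3 + 567*y^2, x^2*y - 13*x^2 - 78*x*y - 40*y^3/3 - 117*y^2, 2*x^2 + x*y^2 + 12*x*y + 11*y^3/3 + 18*y^2}; counting standard monomials gives mu = 7. Corank 2; j^3 = (x + 3*y)^3 is a perfect cube, so E-series; the 4-jet and mu = 7 give E_7.

E_7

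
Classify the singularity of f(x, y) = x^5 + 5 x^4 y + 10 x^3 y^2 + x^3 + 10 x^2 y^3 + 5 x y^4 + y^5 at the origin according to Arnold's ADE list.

E_{8}

The Hessian of f at 0 is [[0, 0], [0, 0]] with rank 0, so corank 2. A Groebner basis of the Jacobian ideal J(f) in C{x,y} is {y^5, x*y^3 + y^4/4, x^2}; counting standard monomials gives mu = 8. Corank 2; j^3 = x^3 is a perfect cube, so E-series; the 5-jet and mu = 8 give E_8.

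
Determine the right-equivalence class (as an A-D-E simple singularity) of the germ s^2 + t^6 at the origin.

A_5

The Hessian of f at 0 has rank 1. Corank 1: A-series; mu = 5 gives A_5.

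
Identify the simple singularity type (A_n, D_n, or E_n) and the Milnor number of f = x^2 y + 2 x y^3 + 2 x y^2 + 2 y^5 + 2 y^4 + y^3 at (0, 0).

The Hessian of f at 0 has rank 0. Corank 2; j^3 = y*(x + y)^2 has shape L^2 M (L != M), so D-series; mu = 6 gives D_6.

Type D6, Milnor number mu = 6.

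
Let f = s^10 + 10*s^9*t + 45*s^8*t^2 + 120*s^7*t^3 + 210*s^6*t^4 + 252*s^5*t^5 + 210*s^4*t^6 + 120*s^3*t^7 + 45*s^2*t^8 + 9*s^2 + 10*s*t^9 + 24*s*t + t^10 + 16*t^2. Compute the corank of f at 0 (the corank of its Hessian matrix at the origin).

The Hessian at 0 is [[18, 24], [24, 32]] of rank 1; hence corank 1.

1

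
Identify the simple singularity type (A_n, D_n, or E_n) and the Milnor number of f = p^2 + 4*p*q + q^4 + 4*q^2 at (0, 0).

The Hessian of f at 0 has rank 1. Corank 1: A-series; mu = 3 gives A_3.

Type A_{3}, Milnor number mu = 3.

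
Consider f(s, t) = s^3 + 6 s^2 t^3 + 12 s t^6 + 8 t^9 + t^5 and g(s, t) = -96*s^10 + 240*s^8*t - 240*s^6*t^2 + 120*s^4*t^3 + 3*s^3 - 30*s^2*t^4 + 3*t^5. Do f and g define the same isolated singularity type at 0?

Yes.

The Hessian of f at 0 has rank 0. Corank 2; j^3 = s^3 is a perfect cube, so E-series; the 5-jet and mu = 8 give E_8. The Hessian of g at 0 has rank 0. Corank 2; j^3 = 3*s^3 is a perfect cube, so E-series; the 5-jet and mu = 8 give E_8. Both have type E_8, hence right-equivalent.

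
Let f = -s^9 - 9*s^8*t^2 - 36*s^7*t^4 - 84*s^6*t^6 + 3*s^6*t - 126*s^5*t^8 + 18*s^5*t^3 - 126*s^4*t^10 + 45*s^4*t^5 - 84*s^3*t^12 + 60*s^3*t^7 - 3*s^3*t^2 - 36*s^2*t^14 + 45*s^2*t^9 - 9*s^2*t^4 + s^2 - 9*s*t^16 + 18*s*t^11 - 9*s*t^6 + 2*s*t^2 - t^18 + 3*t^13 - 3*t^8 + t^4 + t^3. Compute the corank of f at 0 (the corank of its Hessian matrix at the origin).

1

Hessian at 0 has rank 1.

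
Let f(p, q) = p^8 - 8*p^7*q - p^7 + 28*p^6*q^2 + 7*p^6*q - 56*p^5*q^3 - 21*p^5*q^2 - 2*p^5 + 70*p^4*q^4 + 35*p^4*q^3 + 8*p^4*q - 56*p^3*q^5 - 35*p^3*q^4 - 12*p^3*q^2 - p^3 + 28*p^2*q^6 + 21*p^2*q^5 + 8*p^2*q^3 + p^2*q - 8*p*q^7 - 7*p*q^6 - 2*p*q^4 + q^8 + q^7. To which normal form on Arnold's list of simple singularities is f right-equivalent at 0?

D9

The Hessian of f at 0 is [[0, 0], [0, 0]] with rank 0, so corank 2. A Groebner basis of the Jacobian ideal J(f) in C{p,q} is {p^2*q^2, -8*p^2*q - p^2 + p*q^3, -32*p^2*q - 3*p^2 - p*q + q^4, p^3}; counting standard monomials gives mu = 9. Corank 2; j^3 = -p^2*(p - q) has shape L^2 M (L != M), so D-series; mu = 9 gives D_9.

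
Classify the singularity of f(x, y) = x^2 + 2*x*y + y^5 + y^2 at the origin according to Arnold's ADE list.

The Hessian of f at 0 has rank 1. Corank 1: A-series; mu = 4 gives A_4.

A4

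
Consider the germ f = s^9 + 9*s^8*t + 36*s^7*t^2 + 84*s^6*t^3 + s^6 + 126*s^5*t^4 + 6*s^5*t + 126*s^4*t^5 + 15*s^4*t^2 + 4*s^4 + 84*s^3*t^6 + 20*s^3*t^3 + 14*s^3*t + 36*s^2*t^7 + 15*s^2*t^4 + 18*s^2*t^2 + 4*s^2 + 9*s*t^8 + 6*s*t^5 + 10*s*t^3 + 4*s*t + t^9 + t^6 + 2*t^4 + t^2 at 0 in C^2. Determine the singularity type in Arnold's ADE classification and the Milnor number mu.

The Hessian of f at 0 is [[8, 4], [4, 2]] with rank 1, so corank 1. A Groebner basis of the Jacobian ideal J(f) in C{s,t} is {64*s^2 + s*t^3 + 56*s*t + 12*t^2, -96*s^2 - 80*s*t + t^4 - 16*t^2, s^3 - 3*s*t^2/2 - 2*s - 3*t^3/4 - t, s^2*t + 3*s*t^2/2 + 4*s/3 + 7*t^3/12 + 2*t/3}; counting standard monomials gives mu = 8. Corank 1: A-series; mu = 8 gives A_8.

Type A_8, Milnor number mu = 8.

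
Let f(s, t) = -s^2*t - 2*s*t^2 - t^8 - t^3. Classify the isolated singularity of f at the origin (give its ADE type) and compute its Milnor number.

Type D_9, Milnor number mu = 9.

The Hessian of f at 0 has rank 0. Corank 2; j^3 = -t*(s + t)^2 has shape L^2 M (L != M), so D-series; mu = 9 gives D_9.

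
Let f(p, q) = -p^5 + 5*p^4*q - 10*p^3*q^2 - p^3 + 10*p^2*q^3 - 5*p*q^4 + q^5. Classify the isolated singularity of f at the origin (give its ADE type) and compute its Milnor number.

Type E8, Milnor number mu = 8.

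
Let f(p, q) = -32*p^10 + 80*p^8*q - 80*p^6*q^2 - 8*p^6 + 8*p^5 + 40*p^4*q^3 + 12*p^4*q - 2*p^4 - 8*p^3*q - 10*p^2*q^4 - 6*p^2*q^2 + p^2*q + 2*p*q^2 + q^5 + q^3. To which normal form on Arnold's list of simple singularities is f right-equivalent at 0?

The Hessian of f at 0 is [[0, 0], [0, 0]] with rank 0, so corank 2. A Groebner basis of the Jacobian ideal J(f) in C{p,q} is {p^3 + 2*p^2 + 9*p*q/2 + 5*q^2/2, p^2*q - p*q/2 - q^2/2, -2*p^2 + p*q^2 - 7*p*q/2 - 3*q^2/2, 4*p^2 + 15*p*q/2 + q^3 + 7*q^2/2}; counting standard monomials gives mu = 6. Corank 2; j^3 = q*(p + q)^2 has shape L^2 M (L != M), so D-series; mu = 6 gives D_6.

D6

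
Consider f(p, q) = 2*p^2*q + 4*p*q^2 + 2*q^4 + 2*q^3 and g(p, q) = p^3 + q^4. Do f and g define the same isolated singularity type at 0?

No.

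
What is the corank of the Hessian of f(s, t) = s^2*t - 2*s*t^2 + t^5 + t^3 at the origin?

2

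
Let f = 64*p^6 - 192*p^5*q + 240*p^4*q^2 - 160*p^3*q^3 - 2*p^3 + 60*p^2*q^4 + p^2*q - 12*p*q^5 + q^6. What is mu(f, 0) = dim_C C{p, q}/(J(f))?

The Hessian of f at 0 has rank 0. Corank 2; j^3 = -p^2*(2*p - q) has shape L^2 M (L != M), so D-series; mu = 7 gives D_7.

7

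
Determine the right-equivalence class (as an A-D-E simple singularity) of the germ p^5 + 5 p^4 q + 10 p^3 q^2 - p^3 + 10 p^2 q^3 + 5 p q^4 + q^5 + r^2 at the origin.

E_8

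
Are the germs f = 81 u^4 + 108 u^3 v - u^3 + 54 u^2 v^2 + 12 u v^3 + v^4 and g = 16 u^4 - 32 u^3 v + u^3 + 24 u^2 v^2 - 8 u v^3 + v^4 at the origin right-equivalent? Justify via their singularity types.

Yes.

The Hessian of f at 0 has rank 0. Corank 2; j^3 = -u^3 is a perfect cube, so E-series; the 4-jet and mu = 6 give E_6. The Hessian of g at 0 has rank 0. Corank 2; j^3 = u^3 is a perfect cube, so E-series; the 4-jet and mu = 6 give E_6. Both have type E_6, hence right-equivalent.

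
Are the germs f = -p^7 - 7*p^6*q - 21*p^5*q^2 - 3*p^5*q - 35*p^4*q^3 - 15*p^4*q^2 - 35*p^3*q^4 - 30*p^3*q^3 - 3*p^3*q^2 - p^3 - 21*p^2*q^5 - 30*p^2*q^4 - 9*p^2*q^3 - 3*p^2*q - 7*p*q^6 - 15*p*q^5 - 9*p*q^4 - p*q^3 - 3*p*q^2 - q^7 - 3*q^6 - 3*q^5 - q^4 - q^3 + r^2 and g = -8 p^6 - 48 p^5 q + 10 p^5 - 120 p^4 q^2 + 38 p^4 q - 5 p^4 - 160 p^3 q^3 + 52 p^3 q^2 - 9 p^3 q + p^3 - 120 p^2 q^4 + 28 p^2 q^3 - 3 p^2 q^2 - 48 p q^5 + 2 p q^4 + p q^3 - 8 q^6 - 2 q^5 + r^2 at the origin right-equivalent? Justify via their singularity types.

Yes.

The Hessian of f at 0 has rank 1. Corank 2; j^3 = -(p + q)^3 is a perfect cube, so E-series; the 4-jet and mu = 7 give E_7. The Hessian of g at 0 has rank 1. Corank 2; j^3 = p^3 is a perfect cube, so E-series; the 4-jet and mu = 7 give E_7. Both have type E_7, hence right-equivalent.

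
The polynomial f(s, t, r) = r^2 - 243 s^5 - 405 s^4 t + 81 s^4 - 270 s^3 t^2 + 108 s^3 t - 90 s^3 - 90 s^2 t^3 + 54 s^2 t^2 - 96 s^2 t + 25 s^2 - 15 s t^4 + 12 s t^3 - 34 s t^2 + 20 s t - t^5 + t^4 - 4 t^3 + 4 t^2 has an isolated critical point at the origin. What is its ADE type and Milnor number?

Type A_4, Milnor number mu = 4.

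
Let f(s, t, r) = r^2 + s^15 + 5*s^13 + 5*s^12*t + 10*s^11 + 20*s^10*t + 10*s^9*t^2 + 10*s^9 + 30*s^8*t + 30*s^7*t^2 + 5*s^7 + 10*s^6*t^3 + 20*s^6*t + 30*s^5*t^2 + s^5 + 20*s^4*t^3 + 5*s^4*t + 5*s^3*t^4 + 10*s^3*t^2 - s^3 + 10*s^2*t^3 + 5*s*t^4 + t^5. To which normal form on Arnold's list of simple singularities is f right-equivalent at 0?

E_{8}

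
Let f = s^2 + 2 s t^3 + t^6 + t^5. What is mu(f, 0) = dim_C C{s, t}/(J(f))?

4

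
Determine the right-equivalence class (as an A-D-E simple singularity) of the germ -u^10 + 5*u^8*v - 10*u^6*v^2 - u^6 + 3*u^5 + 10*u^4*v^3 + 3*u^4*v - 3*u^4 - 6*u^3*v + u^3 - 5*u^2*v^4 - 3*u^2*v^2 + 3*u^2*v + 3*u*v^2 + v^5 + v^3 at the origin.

E_8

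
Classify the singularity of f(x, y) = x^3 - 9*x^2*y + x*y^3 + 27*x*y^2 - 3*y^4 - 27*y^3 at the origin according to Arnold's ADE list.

The Hessian of f at 0 has rank 0. Corank 2; j^3 = (x - 3*y)^3 is a perfect cube, so E-series; the 4-jet and mu = 7 give E_7.

E7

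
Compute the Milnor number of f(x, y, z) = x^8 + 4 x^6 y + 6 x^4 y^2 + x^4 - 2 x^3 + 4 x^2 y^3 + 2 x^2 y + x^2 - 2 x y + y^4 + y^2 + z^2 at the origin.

3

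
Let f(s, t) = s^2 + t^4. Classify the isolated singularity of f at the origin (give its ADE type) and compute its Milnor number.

Type A_{3}, Milnor number mu = 3.

The Hessian of f at 0 has rank 1. Corank 1: A-series; mu = 3 gives A_3.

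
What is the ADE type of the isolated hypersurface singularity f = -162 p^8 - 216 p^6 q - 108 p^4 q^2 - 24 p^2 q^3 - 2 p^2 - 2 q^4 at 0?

A_{3}

The Hessian of f at 0 is [[-4, 0], [0, 0]] with rank 1, so corank 1. A Groebner basis of the Jacobian ideal J(f) in C{p,q} is {q^3, p}; counting standard monomials gives mu = 3. Corank 1: A-series; mu = 3 gives A_3.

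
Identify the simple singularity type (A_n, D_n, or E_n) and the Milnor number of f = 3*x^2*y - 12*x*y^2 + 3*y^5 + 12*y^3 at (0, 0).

The Hessian of f at 0 is [[0, 0], [0, 0]] with rank 0, so corank 2. A Groebner basis of the Jacobian ideal J(f) in C{x,y} is {x^2/5 + y^4 - 4*y^2/5, x^3 - 8*y^3, x*y - 2*y^2}; counting standard monomials gives mu = 6. Corank 2; j^3 = 3*y*(x - 2*y)^2 has shape L^2 M (L != M), so D-series; mu = 6 gives D_6.

Type D6, Milnor number mu = 6.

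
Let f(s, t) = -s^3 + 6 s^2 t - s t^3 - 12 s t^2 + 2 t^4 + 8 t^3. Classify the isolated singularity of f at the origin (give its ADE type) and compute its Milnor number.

The Hessian of f at 0 is [[0, 0], [0, 0]] with rank 0, so corank 2. A Groebner basis of the Jacobian ideal J(f) in C{s,t} is {s^3 - 6*s^2*t - 48*s^2 + 192*s*t - 192*t^2, 6*s^2 + s*t^2 - 24*s*t + 24*t^2, 3*s^2 - 12*s*t + t^3 + 12*t^2}; counting standard monomials gives mu = 7. Corank 2; j^3 = -(s - 2*t)^3 is a perfect cube, so E-series; the 4-jet and mu = 7 give E_7.

Type E_7, Milnor number mu = 7.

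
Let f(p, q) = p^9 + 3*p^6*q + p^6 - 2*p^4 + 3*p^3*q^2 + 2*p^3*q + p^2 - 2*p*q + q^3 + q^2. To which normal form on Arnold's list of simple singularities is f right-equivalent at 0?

A_2

The Hessian of f at 0 has rank 1. Corank 1: A-series; mu = 2 gives A_2.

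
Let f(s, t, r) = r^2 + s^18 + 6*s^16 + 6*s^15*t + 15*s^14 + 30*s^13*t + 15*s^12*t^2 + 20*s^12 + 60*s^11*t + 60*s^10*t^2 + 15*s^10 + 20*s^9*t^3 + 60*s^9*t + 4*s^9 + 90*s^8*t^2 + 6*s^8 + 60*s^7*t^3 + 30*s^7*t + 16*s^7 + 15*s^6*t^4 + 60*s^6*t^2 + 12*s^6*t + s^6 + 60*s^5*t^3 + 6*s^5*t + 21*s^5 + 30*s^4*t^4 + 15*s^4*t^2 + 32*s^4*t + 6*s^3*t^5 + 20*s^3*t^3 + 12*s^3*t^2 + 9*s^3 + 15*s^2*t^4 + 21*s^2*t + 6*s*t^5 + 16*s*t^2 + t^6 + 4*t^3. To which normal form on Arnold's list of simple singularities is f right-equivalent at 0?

The Hessian of f at 0 is [[0, 0, 0], [0, 0, 0], [0, 0, 2]] with rank 1, so corank 2. A Groebner basis of the Jacobian ideal J(f) in C{s,t,r} is {-243*s^2/16 - 405*s*t/16 + t^4 - 81*t^2/8, s^3 + 96*s^2 + 128*s*t + 8*t^3/27 + 128*t^2/3, s^2*t - 96*s^2 - 128*s*t - 4*t^3/9 - 128*t^2/3, 72*s^2 + s*t^2 + 96*s*t + 2*t^3/3 + 32*t^2, r}; counting standard monomials gives mu = 7. Corank 2; j^3 = (s + t)*(3*s + 2*t)^2 has shape L^2 M (L != M), so D-series; mu = 7 gives D_7.

D_{7}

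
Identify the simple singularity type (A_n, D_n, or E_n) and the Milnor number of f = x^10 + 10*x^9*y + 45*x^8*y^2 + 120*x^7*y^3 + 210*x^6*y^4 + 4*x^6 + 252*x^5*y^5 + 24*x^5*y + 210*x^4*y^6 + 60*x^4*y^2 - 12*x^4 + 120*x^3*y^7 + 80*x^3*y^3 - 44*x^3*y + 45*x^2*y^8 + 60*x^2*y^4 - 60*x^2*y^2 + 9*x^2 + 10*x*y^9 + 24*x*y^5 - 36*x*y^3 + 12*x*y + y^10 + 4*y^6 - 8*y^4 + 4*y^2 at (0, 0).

Type A_9, Milnor number mu = 9.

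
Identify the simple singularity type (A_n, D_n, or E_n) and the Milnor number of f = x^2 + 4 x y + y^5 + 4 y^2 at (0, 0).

The Hessian of f at 0 is [[2, 4], [4, 8]] with rank 1, so corank 1. A Groebner basis of the Jacobian ideal J(f) in C{x,y} is {y^4, x + 2*y}; counting standard monomials gives mu = 4. Corank 1: A-series; mu = 4 gives A_4.

Type A_4, Milnor number mu = 4.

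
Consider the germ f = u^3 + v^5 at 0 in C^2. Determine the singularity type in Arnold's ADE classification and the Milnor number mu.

Type E8, Milnor number mu = 8.

The Hessian of f at 0 is [[0, 0], [0, 0]] with rank 0, so corank 2. A Groebner basis of the Jacobian ideal J(f) in C{u,v} is {v^4, u^2}; counting standard monomials gives mu = 8. Corank 2; j^3 = u^3 is a perfect cube, so E-series; the 5-jet and mu = 8 give E_8.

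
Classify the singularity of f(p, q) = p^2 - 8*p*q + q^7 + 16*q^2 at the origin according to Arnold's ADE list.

A_6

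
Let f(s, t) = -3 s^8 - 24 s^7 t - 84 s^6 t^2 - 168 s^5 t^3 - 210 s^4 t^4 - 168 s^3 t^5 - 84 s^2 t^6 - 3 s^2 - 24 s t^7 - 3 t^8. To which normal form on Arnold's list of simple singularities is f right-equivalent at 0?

The Hessian of f at 0 has rank 1. Corank 1: A-series; mu = 7 gives A_7.

A7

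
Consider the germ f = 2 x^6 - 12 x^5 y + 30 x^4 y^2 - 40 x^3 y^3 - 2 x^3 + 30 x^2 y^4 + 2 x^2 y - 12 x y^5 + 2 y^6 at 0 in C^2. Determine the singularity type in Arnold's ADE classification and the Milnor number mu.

Type D7, Milnor number mu = 7.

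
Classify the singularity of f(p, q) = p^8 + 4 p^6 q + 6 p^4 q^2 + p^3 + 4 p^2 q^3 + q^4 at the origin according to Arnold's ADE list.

E_{6}

The Hessian of f at 0 is [[0, 0], [0, 0]] with rank 0, so corank 2. A Groebner basis of the Jacobian ideal J(f) in C{p,q} is {q^3, p^2}; counting standard monomials gives mu = 6. Corank 2; j^3 = p^3 is a perfect cube, so E-series; the 4-jet and mu = 6 give E_6.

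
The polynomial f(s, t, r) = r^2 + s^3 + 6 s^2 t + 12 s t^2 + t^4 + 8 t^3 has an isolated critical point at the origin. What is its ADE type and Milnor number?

Type E_{6}, Milnor number mu = 6.

The Hessian of f at 0 has rank 1. Corank 2; j^3 = (s + 2*t)^3 is a perfect cube, so E-series; the 4-jet and mu = 6 give E_6.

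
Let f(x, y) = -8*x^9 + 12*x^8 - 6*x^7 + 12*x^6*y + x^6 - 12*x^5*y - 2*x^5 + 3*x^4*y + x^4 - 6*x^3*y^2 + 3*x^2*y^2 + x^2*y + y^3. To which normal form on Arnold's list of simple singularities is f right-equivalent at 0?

D4

The Hessian of f at 0 has rank 0. Corank 2; j^3 = y*(x^2 + y^2) splits into three distinct lines over C (the quadratic factor has nonzero discriminant), so D_4.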